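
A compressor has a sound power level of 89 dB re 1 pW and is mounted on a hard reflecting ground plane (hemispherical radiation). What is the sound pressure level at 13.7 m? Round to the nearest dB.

58 dB

The power spreads over a hemisphere of area 2π·r², so L_p = L_w − 10·log₁₀(2π·r²).
2π·r² = 1179 m², 10·log₁₀ of that is 30.716 dB.
L_p = 89 − 30.716 = 58.28 dB.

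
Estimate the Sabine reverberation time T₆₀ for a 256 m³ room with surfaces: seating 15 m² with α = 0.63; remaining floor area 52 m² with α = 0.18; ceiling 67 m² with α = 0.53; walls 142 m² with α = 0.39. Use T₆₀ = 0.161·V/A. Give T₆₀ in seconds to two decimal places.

A = Σ Sᵢαᵢ = 15·0.63 + 52·0.18 + 67·0.53 + 142·0.39 = 109.70 m².
T₆₀ = 0.161·V/A = 0.161·256/109.70 = 0.376 s.

0.38 s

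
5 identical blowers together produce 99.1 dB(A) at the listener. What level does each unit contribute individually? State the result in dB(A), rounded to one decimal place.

Dividing the total intensity by 5 lowers the level by 10·log₁₀ 5 = 6.990 dB: L₁ = 99.1 − 6.990.

92.1 dB(A)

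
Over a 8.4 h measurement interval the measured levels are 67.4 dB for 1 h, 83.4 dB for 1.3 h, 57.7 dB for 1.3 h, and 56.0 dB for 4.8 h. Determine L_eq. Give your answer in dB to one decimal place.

The energy average is taken in the linear domain: L_eq = 10·log₁₀[(Σ tᵢ·10^(Lᵢ/10))/T], T = 8.4 h.
Σ tᵢ·10^(Lᵢ/10) = 1·10^(67.4/10) + 1.3·10^(83.4/10) + 1.3·10^(57.7/10) + 4.8·10^(56.0/10) = 2.926e+08.
L_eq = 10·log₁₀(2.926e+08/8.4) = 75.42 dB.

75.4 dB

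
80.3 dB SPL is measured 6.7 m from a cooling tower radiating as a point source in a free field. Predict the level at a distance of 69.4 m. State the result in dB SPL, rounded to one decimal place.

Spherical spreading from a point source gives a 20·log₁₀(r₂/r₁) drop.
L₂ = 80.3 − 20·log₁₀(69.4/6.7) = 80.3 − 20.306 = 59.99 dB SPL.

60.0 dB SPL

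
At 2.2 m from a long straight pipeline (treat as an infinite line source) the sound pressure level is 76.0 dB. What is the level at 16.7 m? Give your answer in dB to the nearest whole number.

For a line source, L₂ = L₁ − 10·log₁₀(r₂/r₁).
L₂ = 76.0 − 10·log₁₀(16.7/2.2) = 76.0 − 8.803 = 67.20 dB.

67 dB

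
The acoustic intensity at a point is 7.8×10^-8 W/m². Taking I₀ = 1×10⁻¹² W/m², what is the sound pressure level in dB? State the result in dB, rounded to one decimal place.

48.9 dB

Dividing by I₀ shifts the exponent by 12: I/I₀ = 7.8×10^4.
L = 10·(0.8921 + 4) = 48.92 dB.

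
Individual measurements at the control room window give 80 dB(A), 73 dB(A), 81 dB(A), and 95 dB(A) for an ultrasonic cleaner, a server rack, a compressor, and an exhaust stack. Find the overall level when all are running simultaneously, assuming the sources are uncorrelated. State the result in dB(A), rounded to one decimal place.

95.3 dB(A)

Incoherent sources combine by intensity addition: L_total = 10·log₁₀(Σ 10^(L_i/10)).
Σ 10^(L/10) = 10^(80/10) + 10^(73/10) + 10^(81/10) + 10^(95/10) = 3.408e+09.
L_total = 10·log₁₀(3.408e+09) = 95.33 dB(A).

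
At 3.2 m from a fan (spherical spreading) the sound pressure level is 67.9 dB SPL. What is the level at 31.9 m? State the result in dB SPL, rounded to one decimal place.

47.9 dB SPL

Spherical spreading from a point source gives a 20·log₁₀(r₂/r₁) drop.
L₂ = 67.9 − 20·log₁₀(31.9/3.2) = 67.9 − 19.973 = 47.93 dB SPL.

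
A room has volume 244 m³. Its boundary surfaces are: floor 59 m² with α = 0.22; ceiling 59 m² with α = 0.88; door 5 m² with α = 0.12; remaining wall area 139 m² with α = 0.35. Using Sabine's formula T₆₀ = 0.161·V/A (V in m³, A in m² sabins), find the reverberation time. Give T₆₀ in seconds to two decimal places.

Summing Sᵢαᵢ: 59·0.22 + 59·0.88 + 5·0.12 + 139·0.35 = 114.15 m².
T₆₀ = 0.161·V/A = 0.161·244/114.15 = 0.344 s.

0.34 s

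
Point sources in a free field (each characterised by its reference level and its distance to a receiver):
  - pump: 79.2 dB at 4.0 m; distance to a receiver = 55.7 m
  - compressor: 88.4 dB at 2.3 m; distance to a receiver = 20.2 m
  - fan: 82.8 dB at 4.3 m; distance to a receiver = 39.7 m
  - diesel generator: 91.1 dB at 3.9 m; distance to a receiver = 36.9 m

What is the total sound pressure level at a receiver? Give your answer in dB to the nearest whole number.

74 dB

First find each source's level at the receiver (point-source: −20·log₁₀(r/r_ref)), then combine on an intensity basis.
pump: 79.2 − 20·log₁₀(55.7/4.0) = 79.2 − 22.88 = 56.32 dB.
compressor: 88.4 − 20·log₁₀(20.2/2.3) = 88.4 − 18.87 = 69.53 dB.
fan: 82.8 − 20·log₁₀(39.7/4.3) = 82.8 − 19.31 = 63.49 dB.
diesel generator: 91.1 − 20·log₁₀(36.9/3.9) = 91.1 − 19.52 = 71.58 dB.
Σ 10^(L/10) = 2.602e+07 → L_total = 10·log₁₀(2.602e+07) = 74.15 dB.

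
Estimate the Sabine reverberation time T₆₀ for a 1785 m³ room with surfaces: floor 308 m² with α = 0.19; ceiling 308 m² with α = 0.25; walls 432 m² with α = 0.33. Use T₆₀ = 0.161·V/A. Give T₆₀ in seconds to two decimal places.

A = Σ Sᵢαᵢ = 308·0.19 + 308·0.25 + 432·0.33 = 278.08 m².
T₆₀ = 0.161·V/A = 0.161·1785/278.08 = 1.033 s.

1.03 s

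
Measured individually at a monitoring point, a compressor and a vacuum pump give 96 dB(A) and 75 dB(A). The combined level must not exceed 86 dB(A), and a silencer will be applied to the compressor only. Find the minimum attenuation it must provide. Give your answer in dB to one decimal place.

10.4 dB

Everything except the compressor sums to 10^(75/10) = 3.162e+07 in linear terms, 75.00 dB(A).
The limit corresponds to 10^(86/10) = 3.981e+08; subtracting the fixed part leaves 3.665e+08 for the compressor, i.e. 85.64 dB(A).
So the compressor must be reduced from 96 to 85.64 dB(A): IL = 10.36 dB.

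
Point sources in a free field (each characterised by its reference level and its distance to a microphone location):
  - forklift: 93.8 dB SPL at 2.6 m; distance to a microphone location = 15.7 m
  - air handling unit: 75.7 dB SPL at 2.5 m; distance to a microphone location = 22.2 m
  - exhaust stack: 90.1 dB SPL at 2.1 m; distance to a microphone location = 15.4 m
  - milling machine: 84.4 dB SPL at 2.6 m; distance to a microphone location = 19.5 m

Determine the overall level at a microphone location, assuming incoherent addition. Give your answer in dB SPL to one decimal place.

Apply inverse-square spreading to bring every level to the receiver, then sum 10^(L/10).
forklift: 93.8 − 20·log₁₀(15.7/2.6) = 93.8 − 15.62 = 78.18 dB SPL.
air handling unit: 75.7 − 20·log₁₀(22.2/2.5) = 75.7 − 18.97 = 56.73 dB SPL.
exhaust stack: 90.1 − 20·log₁₀(15.4/2.1) = 90.1 − 17.31 = 72.79 dB SPL.
milling machine: 84.4 − 20·log₁₀(19.5/2.6) = 84.4 − 17.50 = 66.90 dB SPL.
Σ 10^(L/10) = 9.018e+07 → L_total = 10·log₁₀(9.018e+07) = 79.55 dB SPL.

79.6 dB SPL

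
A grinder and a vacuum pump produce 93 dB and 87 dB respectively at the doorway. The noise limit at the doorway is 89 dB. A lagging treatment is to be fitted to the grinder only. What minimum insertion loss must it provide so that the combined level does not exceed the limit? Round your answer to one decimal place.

8.3 dB

Fixed contribution from the other source: Σ 10^(L/10) = 10^(87/10) = 5.012e+08 (87.00 dB).
The limit corresponds to 10^(89/10) = 7.943e+08; subtracting the fixed part leaves 2.931e+08 for the grinder, i.e. 84.67 dB.
So the grinder must be reduced from 93 to 84.67 dB: IL = 8.33 dB.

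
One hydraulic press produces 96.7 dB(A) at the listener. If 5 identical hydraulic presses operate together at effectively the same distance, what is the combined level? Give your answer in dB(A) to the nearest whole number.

104 dB(A)

With 5 equal, uncorrelated contributions the intensity is 5× that of one unit, giving a rise of 10·log₁₀ 5.
L_total = 96.7 + 10·log₁₀(5) = 96.7 + 6.990 = 103.69 dB(A).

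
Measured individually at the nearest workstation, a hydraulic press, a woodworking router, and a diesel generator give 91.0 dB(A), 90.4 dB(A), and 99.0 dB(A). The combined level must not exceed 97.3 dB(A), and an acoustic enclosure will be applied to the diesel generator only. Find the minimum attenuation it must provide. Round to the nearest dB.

Everything except the diesel generator sums to 10^(91.0/10) + 10^(90.4/10) = 2.355e+09 in linear terms, 93.72 dB(A).
The limit corresponds to 10^(97.3/10) = 5.370e+09; subtracting the fixed part leaves 3.015e+09 for the diesel generator, i.e. 94.79 dB(A).
Required insertion loss = 99.0 − 94.79 = 4.21 dB.

4 dB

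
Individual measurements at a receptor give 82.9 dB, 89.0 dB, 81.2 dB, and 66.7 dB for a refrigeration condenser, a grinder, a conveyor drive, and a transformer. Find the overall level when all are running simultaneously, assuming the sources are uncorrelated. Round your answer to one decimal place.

For uncorrelated sources the intensities add, so convert each level to linear form, sum, and take 10·log₁₀ of the total.
Σ 10^(L/10) = 10^(82.9/10) + 10^(89.0/10) + 10^(81.2/10) + 10^(66.7/10) = 1.126e+09.
L_total = 10·log₁₀(1.126e+09) = 90.51 dB.

90.5 dB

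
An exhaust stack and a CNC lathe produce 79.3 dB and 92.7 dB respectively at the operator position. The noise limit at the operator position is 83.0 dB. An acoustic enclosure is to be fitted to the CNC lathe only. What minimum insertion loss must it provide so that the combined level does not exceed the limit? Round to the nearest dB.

The untreated sources together contribute 10^(79.3/10) = 8.511e+07, i.e. 79.30 dB.
The limit corresponds to 10^(83.0/10) = 1.995e+08; subtracting the fixed part leaves 1.144e+08 for the CNC lathe, i.e. 80.58 dB.
Required insertion loss = 92.7 − 80.58 = 12.12 dB.

12 dB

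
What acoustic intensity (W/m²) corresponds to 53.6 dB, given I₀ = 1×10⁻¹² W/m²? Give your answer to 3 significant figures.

2.29e-07 W/m²

I/I₀ = 10^(53.6/10) = 2.291e+05, so I = 2.291e+05 × 10⁻¹² W/m².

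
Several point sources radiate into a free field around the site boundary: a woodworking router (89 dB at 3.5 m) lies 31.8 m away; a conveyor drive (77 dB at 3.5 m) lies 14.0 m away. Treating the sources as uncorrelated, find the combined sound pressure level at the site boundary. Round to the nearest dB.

Apply inverse-square spreading to bring every level to the receiver, then sum 10^(L/10).
woodworking router: 89 − 20·log₁₀(31.8/3.5) = 89 − 19.17 = 69.83 dB.
conveyor drive: 77 − 20·log₁₀(14.0/3.5) = 77 − 12.04 = 64.96 dB.
Σ 10^(L/10) = 1.275e+07 → L_total = 10·log₁₀(1.275e+07) = 71.06 dB.

71 dB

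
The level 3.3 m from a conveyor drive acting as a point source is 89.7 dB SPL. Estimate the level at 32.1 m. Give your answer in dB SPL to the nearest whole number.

Point-source attenuation: ΔL = 20·log₁₀(r₂/r₁) = 20·log₁₀(32.1/3.3) = 19.760 dB.
L₂ = 89.7 − 20·log₁₀(32.1/3.3) = 89.7 − 19.760 = 69.94 dB SPL.

70 dB SPL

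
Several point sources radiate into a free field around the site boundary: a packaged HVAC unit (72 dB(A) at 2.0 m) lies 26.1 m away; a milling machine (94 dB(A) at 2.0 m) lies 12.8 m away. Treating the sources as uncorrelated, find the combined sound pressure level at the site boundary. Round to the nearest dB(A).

Apply inverse-square spreading to bring every level to the receiver, then sum 10^(L/10).
packaged HVAC unit: 72 − 20·log₁₀(26.1/2.0) = 72 − 22.31 = 49.69 dB(A).
milling machine: 94 − 20·log₁₀(12.8/2.0) = 94 − 16.12 = 77.88 dB(A).
Σ 10^(L/10) = 6.142e+07 → L_total = 10·log₁₀(6.142e+07) = 77.88 dB(A).

78 dB(A)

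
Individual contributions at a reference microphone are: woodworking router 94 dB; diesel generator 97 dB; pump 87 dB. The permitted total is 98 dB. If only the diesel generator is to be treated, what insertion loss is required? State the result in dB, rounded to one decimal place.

1.8 dB

The untreated sources together contribute 10^(94/10) + 10^(87/10) = 3.013e+09, i.e. 94.79 dB.
The limit corresponds to 10^(98/10) = 6.310e+09; subtracting the fixed part leaves 3.296e+09 for the diesel generator, i.e. 95.18 dB.
Required insertion loss = 97 − 95.18 = 1.82 dB.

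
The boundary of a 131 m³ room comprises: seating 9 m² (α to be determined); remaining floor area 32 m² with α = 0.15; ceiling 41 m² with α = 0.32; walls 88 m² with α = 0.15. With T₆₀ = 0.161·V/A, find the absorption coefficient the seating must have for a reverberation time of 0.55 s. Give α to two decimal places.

From T₆₀ = 0.161·V/A, the target T₆₀ = 0.55 s needs A = 0.161·131/0.55 = 38.35 m².
Absorption from the other surfaces = 32·0.15 + 41·0.32 + 88·0.15 = 31.12 m², so the seating must supply 7.23 m² over 9 m².
α = 7.23/9 = 0.803.

0.80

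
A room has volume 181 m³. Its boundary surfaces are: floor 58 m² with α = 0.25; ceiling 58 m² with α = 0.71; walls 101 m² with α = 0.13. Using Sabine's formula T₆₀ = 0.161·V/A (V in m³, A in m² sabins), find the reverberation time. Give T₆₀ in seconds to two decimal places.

Summing Sᵢαᵢ: 58·0.25 + 58·0.71 + 101·0.13 = 68.81 m².
T₆₀ = 0.161·V/A = 0.161·181/68.81 = 0.423 s.

0.42 s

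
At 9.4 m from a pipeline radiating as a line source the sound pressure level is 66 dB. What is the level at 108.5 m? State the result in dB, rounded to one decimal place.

Cylindrical spreading from a line source gives a 10·log₁₀(r₂/r₁) drop.
L₂ = 66 − 10·log₁₀(108.5/9.4) = 66 − 10.623 = 55.38 dB.

55.4 dB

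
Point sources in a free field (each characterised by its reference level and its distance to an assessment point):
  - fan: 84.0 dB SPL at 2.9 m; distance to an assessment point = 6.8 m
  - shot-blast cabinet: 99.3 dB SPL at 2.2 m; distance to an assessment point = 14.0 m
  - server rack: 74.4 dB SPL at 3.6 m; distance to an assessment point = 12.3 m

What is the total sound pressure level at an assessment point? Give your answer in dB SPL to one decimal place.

84.1 dB SPL

First find each source's level at the receiver (point-source: −20·log₁₀(r/r_ref)), then combine on an intensity basis.
fan: 84.0 − 20·log₁₀(6.8/2.9) = 84.0 − 7.40 = 76.60 dB SPL.
shot-blast cabinet: 99.3 − 20·log₁₀(14.0/2.2) = 99.3 − 16.07 = 83.23 dB SPL.
server rack: 74.4 − 20·log₁₀(12.3/3.6) = 74.4 − 10.67 = 63.73 dB SPL.
Σ 10^(L/10) = 2.582e+08 → L_total = 10·log₁₀(2.582e+08) = 84.12 dB SPL.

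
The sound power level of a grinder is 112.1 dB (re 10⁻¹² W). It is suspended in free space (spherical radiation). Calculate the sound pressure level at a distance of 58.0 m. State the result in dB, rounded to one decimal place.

Free-field spherical radiation: L_p = L_w − 10·log₁₀(4π·r²), r = 58.0 m.
4π·r² = 4.227e+04 m², 10·log₁₀ of that is 46.261 dB.
L_p = 112.1 − 46.261 = 65.84 dB.

65.8 dB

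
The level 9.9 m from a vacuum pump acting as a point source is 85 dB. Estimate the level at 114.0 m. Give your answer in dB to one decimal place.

63.8 dB

Spherical spreading from a point source gives a 20·log₁₀(r₂/r₁) drop.
L₂ = 85 − 20·log₁₀(114.0/9.9) = 85 − 21.225 = 63.77 dB.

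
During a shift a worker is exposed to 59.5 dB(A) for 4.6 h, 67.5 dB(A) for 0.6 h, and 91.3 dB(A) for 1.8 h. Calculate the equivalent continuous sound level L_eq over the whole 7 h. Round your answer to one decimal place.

85.4 dB(A)

Weight each interval's intensity by its duration and average over T = 7 h:
Σ tᵢ·10^(Lᵢ/10) = 4.6·10^(59.5/10) + 0.6·10^(67.5/10) + 1.8·10^(91.3/10) = 2.436e+09.
L_eq = 10·log₁₀(2.436e+09/7) = 85.42 dB(A).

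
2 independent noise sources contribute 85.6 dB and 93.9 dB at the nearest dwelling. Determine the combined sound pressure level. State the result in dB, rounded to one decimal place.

94.5 dB

For uncorrelated sources the intensities add, so convert each level to linear form, sum, and take 10·log₁₀ of the total.
Σ 10^(L/10) = 10^(85.6/10) + 10^(93.9/10) = 2.818e+09.
L_total = 10·log₁₀(2.818e+09) = 94.50 dB.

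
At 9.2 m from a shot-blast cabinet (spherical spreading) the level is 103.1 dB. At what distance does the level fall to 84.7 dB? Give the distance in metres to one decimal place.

76.5 m

Point-source spreading drops the level by 20·log₁₀(r₂/r₁); inverting, r₂/r₁ = 10^(ΔL/20).
r₂ = 9.2·10^((103.1−84.7)/20) = 9.2·10^(18.4/20) = 76.52 m.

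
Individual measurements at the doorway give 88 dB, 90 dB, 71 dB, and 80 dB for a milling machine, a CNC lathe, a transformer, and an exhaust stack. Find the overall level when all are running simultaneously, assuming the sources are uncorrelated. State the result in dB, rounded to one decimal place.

92.4 dB

For uncorrelated sources the intensities add, so convert each level to linear form, sum, and take 10·log₁₀ of the total.
Σ 10^(L/10) = 10^(88/10) + 10^(90/10) + 10^(71/10) + 10^(80/10) = 1.744e+09.
L_total = 10·log₁₀(1.744e+09) = 92.41 dB.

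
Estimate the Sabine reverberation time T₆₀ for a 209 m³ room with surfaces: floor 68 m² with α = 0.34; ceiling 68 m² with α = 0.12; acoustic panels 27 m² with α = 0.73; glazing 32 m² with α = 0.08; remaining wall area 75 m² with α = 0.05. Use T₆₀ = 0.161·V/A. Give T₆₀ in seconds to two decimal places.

0.59 s

A = Σ Sᵢαᵢ = 68·0.34 + 68·0.12 + 27·0.73 + 32·0.08 + 75·0.05 = 57.30 m².
T₆₀ = 0.161·V/A = 0.161·209/57.30 = 0.587 s.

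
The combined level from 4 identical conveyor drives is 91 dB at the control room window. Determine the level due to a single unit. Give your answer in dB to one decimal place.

Dividing the total intensity by 4 lowers the level by 10·log₁₀ 4 = 6.021 dB: L₁ = 91 − 6.021.

85.0 dB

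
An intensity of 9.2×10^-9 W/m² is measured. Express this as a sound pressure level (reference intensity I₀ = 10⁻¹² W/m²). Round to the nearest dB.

I/I₀ = 9.2×10^-9/10⁻¹² = 9.2×10^3, and L = 10·log₁₀(I/I₀).
L = 10·(0.9638 + 3) = 39.64 dB.

40 dB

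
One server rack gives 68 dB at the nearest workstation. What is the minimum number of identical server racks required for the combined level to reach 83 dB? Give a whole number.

32

Need L₁ + 10·log₁₀ N ≥ 83, i.e. log₁₀ N ≥ 1.50.
N ≥ 10^(15.0/10) = 31.623, so N = 32.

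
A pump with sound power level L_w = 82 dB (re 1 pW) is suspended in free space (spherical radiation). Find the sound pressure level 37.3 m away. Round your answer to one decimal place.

L_p = L_w − 10·log₁₀(4π·r²) with r = 37.3 m.
4π·r² = 1.748e+04 m², 10·log₁₀ of that is 42.426 dB.
L_p = 82 − 42.426 = 39.57 dB.

39.6 dB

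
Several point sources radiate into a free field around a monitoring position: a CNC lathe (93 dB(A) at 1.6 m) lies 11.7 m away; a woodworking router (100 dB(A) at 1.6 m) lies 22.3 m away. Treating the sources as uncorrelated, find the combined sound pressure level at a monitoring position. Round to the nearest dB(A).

Apply inverse-square spreading to bring every level to the receiver, then sum 10^(L/10).
CNC lathe: 93 − 20·log₁₀(11.7/1.6) = 93 − 17.28 = 75.72 dB(A).
woodworking router: 100 − 20·log₁₀(22.3/1.6) = 100 − 22.88 = 77.12 dB(A).
Σ 10^(L/10) = 8.879e+07 → L_total = 10·log₁₀(8.879e+07) = 79.48 dB(A).

79 dB(A)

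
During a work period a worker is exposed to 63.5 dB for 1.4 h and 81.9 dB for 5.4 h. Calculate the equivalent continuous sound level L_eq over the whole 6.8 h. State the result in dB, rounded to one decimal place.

Weight each interval's intensity by its duration and average over T = 6.8 h:
Σ tᵢ·10^(Lᵢ/10) = 1.4·10^(63.5/10) + 5.4·10^(81.9/10) = 8.395e+08.
L_eq = 10·log₁₀(8.395e+08/6.8) = 80.92 dB.

80.9 dB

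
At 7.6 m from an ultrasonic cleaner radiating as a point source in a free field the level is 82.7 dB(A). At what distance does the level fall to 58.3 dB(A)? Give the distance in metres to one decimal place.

The 24.4 dB drop corresponds to a distance ratio of 10^(24.4/20) for a point source.
r₂ = 7.6·10^((82.7−58.3)/20) = 7.6·10^(24.4/20) = 126.13 m.

126.1 m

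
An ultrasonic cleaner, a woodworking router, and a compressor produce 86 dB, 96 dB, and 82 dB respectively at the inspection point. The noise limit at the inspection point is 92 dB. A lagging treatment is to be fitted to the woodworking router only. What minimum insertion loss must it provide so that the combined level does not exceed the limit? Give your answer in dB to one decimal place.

Fixed contribution from the other sources: Σ 10^(L/10) = 10^(86/10) + 10^(82/10) = 5.566e+08 (87.46 dB).
To meet 92 dB overall, the treated woodworking router may contribute at most 10^(92/10) − 5.566e+08 = 1.028e+09, i.e. 90.12 dB.
So the woodworking router must be reduced from 96 to 90.12 dB: IL = 5.88 dB.

5.9 dB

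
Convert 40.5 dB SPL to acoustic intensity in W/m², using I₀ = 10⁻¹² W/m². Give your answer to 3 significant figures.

1.12e-08 W/m²

I = I₀·10^(L/10) = 10⁻¹² × 10^(40.5/10) = 10^(-7.950).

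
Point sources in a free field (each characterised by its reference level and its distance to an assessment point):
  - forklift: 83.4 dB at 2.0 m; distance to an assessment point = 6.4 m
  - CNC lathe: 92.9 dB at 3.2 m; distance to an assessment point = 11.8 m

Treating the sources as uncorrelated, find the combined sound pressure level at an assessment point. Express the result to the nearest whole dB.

Propagate each source to the receiver with L = L_ref − 20·log₁₀(r/r_ref), then add intensities.
forklift: 83.4 − 20·log₁₀(6.4/2.0) = 83.4 − 10.10 = 73.30 dB.
CNC lathe: 92.9 − 20·log₁₀(11.8/3.2) = 92.9 − 11.33 = 81.57 dB.
Σ 10^(L/10) = 1.648e+08 → L_total = 10·log₁₀(1.648e+08) = 82.17 dB.

82 dB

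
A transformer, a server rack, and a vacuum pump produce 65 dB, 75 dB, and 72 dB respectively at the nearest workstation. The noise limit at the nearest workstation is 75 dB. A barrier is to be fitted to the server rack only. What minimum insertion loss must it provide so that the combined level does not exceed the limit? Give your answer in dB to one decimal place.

4.0 dB

Fixed contribution from the other sources: Σ 10^(L/10) = 10^(65/10) + 10^(72/10) = 1.901e+07 (72.79 dB).
The limit corresponds to 10^(75/10) = 3.162e+07; subtracting the fixed part leaves 1.261e+07 for the server rack, i.e. 71.01 dB.
So the server rack must be reduced from 75 to 71.01 dB: IL = 3.99 dB.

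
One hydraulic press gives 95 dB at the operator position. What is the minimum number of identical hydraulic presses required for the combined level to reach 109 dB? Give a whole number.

N identical sources give L₁ + 10·log₁₀ N, so require 10·log₁₀ N ≥ 109 − 95 = 14.0 dB.
N ≥ 10^(14.0/10) = 25.119, so N = 26.

26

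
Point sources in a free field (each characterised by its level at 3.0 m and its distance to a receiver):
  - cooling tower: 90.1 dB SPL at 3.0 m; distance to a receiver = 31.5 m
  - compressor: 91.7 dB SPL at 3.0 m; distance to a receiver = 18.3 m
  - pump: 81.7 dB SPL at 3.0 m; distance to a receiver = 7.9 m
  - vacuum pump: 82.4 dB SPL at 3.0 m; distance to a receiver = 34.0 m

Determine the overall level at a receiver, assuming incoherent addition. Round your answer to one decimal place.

Propagate each source to the receiver with L = L_ref − 20·log₁₀(r/r_ref), then add intensities.
cooling tower: 90.1 − 20·log₁₀(31.5/3.0) = 90.1 − 20.42 = 69.68 dB SPL.
compressor: 91.7 − 20·log₁₀(18.3/3.0) = 91.7 − 15.71 = 75.99 dB SPL.
pump: 81.7 − 20·log₁₀(7.9/3.0) = 81.7 − 8.41 = 73.29 dB SPL.
vacuum pump: 82.4 − 20·log₁₀(34.0/3.0) = 82.4 − 21.09 = 61.31 dB SPL.
Σ 10^(L/10) = 7.171e+07 → L_total = 10·log₁₀(7.171e+07) = 78.56 dB SPL.

78.6 dB SPL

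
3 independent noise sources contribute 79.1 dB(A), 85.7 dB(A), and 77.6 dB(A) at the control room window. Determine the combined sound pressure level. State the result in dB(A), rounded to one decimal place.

87.1 dB(A)

Incoherent sources combine by intensity addition: L_total = 10·log₁₀(Σ 10^(L_i/10)).
Σ 10^(L/10) = 10^(79.1/10) + 10^(85.7/10) + 10^(77.6/10) = 5.104e+08.
L_total = 10·log₁₀(5.104e+08) = 87.08 dB(A).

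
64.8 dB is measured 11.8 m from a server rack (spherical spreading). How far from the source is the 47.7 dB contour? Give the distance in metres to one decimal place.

For a point source L₁ − L₂ = 20·log₁₀(r₂/r₁), so r₂ = r₁·10^((L₁−L₂)/20).
r₂ = 11.8·10^((64.8−47.7)/20) = 11.8·10^(17.1/20) = 84.50 m.

84.5 m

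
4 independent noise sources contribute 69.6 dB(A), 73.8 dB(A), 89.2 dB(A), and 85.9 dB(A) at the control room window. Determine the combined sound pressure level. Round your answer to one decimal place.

For uncorrelated sources the intensities add, so convert each level to linear form, sum, and take 10·log₁₀ of the total.
Σ 10^(L/10) = 10^(69.6/10) + 10^(73.8/10) + 10^(89.2/10) + 10^(85.9/10) = 1.254e+09.
L_total = 10·log₁₀(1.254e+09) = 90.98 dB(A).

91.0 dB(A)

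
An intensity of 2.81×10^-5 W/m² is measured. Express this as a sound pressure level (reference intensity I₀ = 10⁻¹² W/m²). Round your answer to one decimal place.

Dividing by I₀ shifts the exponent by 12: I/I₀ = 2.81×10^7.
L = 10·(0.4487 + 7) = 74.49 dB.

74.5 dB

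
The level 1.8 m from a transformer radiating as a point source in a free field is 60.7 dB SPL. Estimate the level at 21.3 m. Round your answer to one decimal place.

39.2 dB SPL

Spherical spreading from a point source gives a 20·log₁₀(r₂/r₁) drop.
L₂ = 60.7 − 20·log₁₀(21.3/1.8) = 60.7 − 21.462 = 39.24 dB SPL.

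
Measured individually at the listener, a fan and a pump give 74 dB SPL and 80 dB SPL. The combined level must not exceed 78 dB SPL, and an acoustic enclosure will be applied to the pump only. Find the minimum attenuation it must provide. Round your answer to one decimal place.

Everything except the pump sums to 10^(74/10) = 2.512e+07 in linear terms, 74.00 dB SPL.
The limit corresponds to 10^(78/10) = 6.310e+07; subtracting the fixed part leaves 3.798e+07 for the pump, i.e. 75.80 dB SPL.
So the pump must be reduced from 80 to 75.80 dB SPL: IL = 4.20 dB.

4.2 dB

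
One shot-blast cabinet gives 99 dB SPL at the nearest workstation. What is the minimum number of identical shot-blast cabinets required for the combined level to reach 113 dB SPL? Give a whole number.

N identical sources give L₁ + 10·log₁₀ N, so require 10·log₁₀ N ≥ 113 − 99 = 14.0 dB.
N ≥ 10^(14.0/10) = 25.119, so N = 26.

26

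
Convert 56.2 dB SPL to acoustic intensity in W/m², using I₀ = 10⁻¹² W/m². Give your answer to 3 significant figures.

L = 10·log₁₀(I/I₀) ⇒ I = I₀·10^(L/10) = 10⁻¹² × 10^5.62.

4.17e-07 W/m²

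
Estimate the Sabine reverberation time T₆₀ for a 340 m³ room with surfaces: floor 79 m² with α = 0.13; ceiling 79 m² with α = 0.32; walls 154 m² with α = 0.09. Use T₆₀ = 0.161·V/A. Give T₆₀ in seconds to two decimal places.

Total absorption A = 79·0.13 + 79·0.32 + 154·0.09 = 49.41 m² sabins.
T₆₀ = 0.161 × 340 / 49.41 = 1.108 s.

1.11 s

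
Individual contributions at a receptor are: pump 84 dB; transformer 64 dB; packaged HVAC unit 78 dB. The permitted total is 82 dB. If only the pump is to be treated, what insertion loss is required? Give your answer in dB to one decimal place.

4.3 dB

Fixed contribution from the other sources: Σ 10^(L/10) = 10^(64/10) + 10^(78/10) = 6.561e+07 (78.17 dB).
The limit corresponds to 10^(82/10) = 1.585e+08; subtracting the fixed part leaves 9.288e+07 for the pump, i.e. 79.68 dB.
So the pump must be reduced from 84 to 79.68 dB: IL = 4.32 dB.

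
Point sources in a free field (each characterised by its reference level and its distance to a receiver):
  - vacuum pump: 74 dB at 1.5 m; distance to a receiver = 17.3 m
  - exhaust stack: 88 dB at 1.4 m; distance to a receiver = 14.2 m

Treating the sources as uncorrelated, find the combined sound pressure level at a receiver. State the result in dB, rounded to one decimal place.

68.0 dB

Apply inverse-square spreading to bring every level to the receiver, then sum 10^(L/10).
vacuum pump: 74 − 20·log₁₀(17.3/1.5) = 74 − 21.24 = 52.76 dB.
exhaust stack: 88 − 20·log₁₀(14.2/1.4) = 88 − 20.12 = 67.88 dB.
Σ 10^(L/10) = 6.322e+06 → L_total = 10·log₁₀(6.322e+06) = 68.01 dB.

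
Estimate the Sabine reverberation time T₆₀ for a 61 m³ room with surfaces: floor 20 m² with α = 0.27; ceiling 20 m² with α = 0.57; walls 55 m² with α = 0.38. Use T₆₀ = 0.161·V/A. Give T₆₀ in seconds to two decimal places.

A = Σ Sᵢαᵢ = 20·0.27 + 20·0.57 + 55·0.38 = 37.70 m².
T₆₀ = 0.161·V/A = 0.161·61/37.70 = 0.261 s.

0.26 s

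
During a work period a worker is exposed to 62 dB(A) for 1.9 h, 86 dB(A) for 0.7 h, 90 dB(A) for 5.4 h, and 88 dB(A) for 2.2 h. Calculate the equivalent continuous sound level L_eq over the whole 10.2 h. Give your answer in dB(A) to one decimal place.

The energy average is taken in the linear domain: L_eq = 10·log₁₀[(Σ tᵢ·10^(Lᵢ/10))/T], T = 10.2 h.
Σ tᵢ·10^(Lᵢ/10) = 1.9·10^(62/10) + 0.7·10^(86/10) + 5.4·10^(90/10) + 2.2·10^(88/10) = 7.070e+09.
L_eq = 10·log₁₀(7.070e+09/10.2) = 88.41 dB(A).

88.4 dB(A)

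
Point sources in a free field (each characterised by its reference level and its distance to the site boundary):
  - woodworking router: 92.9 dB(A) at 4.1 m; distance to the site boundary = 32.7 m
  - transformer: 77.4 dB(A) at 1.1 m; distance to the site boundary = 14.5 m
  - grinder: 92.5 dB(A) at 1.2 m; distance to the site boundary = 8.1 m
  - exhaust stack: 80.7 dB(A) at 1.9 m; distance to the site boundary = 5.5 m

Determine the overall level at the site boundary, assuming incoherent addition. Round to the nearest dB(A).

79 dB(A)

Propagate each source to the receiver with L = L_ref − 20·log₁₀(r/r_ref), then add intensities.
woodworking router: 92.9 − 20·log₁₀(32.7/4.1) = 92.9 − 18.04 = 74.86 dB(A).
transformer: 77.4 − 20·log₁₀(14.5/1.1) = 77.4 − 22.40 = 55.00 dB(A).
grinder: 92.5 − 20·log₁₀(8.1/1.2) = 92.5 − 16.59 = 75.91 dB(A).
exhaust stack: 80.7 − 20·log₁₀(5.5/1.9) = 80.7 − 9.23 = 71.47 dB(A).
Σ 10^(L/10) = 8.402e+07 → L_total = 10·log₁₀(8.402e+07) = 79.24 dB(A).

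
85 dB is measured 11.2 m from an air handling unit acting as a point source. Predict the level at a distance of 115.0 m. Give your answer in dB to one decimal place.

Spherical spreading from a point source gives a 20·log₁₀(r₂/r₁) drop.
L₂ = 85 − 20·log₁₀(115.0/11.2) = 85 − 20.230 = 64.77 dB.

64.8 dB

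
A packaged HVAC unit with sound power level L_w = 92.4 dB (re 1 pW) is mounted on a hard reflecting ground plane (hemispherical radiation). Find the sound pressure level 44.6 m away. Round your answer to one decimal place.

51.4 dB

L_p = L_w − 10·log₁₀(2π·r²) with r = 44.6 m.
2π·r² = 1.25e+04 m², 10·log₁₀ of that is 40.968 dB.
L_p = 92.4 − 40.968 = 51.43 dB.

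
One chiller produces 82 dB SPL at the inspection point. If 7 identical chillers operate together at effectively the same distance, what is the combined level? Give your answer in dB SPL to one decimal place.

90.5 dB SPL

With 7 equal, uncorrelated contributions the intensity is 7× that of one unit, giving a rise of 10·log₁₀ 7.
L_total = 82 + 10·log₁₀(7) = 82 + 8.451 = 90.45 dB SPL.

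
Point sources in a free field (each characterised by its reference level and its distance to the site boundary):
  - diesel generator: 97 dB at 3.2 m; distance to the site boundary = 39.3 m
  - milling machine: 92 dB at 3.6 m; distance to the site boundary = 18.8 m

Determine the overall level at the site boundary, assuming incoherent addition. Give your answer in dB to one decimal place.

First find each source's level at the receiver (point-source: −20·log₁₀(r/r_ref)), then combine on an intensity basis.
diesel generator: 97 − 20·log₁₀(39.3/3.2) = 97 − 21.78 = 75.22 dB.
milling machine: 92 − 20·log₁₀(18.8/3.6) = 92 − 14.36 = 77.64 dB.
Σ 10^(L/10) = 9.134e+07 → L_total = 10·log₁₀(9.134e+07) = 79.61 dB.

79.6 dB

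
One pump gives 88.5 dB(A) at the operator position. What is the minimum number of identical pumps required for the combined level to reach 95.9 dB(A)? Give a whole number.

6

Need L₁ + 10·log₁₀ N ≥ 95.9, i.e. log₁₀ N ≥ 0.74.
N ≥ 10^(7.4/10) = 5.495, so N = 6.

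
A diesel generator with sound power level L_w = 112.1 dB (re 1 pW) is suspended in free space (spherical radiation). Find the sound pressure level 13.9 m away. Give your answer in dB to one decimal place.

Free-field spherical radiation: L_p = L_w − 10·log₁₀(4π·r²), r = 13.9 m.
4π·r² = 2428 m², 10·log₁₀ of that is 33.852 dB.
L_p = 112.1 − 33.852 = 78.25 dB.

78.2 dB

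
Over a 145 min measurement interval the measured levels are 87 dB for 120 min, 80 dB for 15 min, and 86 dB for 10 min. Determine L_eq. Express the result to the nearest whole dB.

Weight each interval's intensity by its duration and average over T = 145 min:
Σ tᵢ·10^(Lᵢ/10) = 120·10^(87/10) + 15·10^(80/10) + 10·10^(86/10) = 6.562e+10.
L_eq = 10·log₁₀(6.562e+10/145) = 86.56 dB.

87 dB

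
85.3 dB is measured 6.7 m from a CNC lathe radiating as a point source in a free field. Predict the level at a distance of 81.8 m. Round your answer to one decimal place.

63.6 dB

For a point source, L₂ = L₁ − 20·log₁₀(r₂/r₁).
L₂ = 85.3 − 20·log₁₀(81.8/6.7) = 85.3 − 21.734 = 63.57 dB.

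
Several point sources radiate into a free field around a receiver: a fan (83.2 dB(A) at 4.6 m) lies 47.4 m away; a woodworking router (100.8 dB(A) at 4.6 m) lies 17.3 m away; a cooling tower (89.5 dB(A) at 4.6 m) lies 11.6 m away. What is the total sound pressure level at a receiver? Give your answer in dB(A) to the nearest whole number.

90 dB(A)

Propagate each source to the receiver with L = L_ref − 20·log₁₀(r/r_ref), then add intensities.
fan: 83.2 − 20·log₁₀(47.4/4.6) = 83.2 − 20.26 = 62.94 dB(A).
woodworking router: 100.8 − 20·log₁₀(17.3/4.6) = 100.8 − 11.51 = 89.29 dB(A).
cooling tower: 89.5 − 20·log₁₀(11.6/4.6) = 89.5 − 8.03 = 81.47 dB(A).
Σ 10^(L/10) = 9.921e+08 → L_total = 10·log₁₀(9.921e+08) = 89.97 dB(A).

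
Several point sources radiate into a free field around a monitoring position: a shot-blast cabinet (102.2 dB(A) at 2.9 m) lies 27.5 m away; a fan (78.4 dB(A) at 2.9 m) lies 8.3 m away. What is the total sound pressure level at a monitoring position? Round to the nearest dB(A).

83 dB(A)

Apply inverse-square spreading to bring every level to the receiver, then sum 10^(L/10).
shot-blast cabinet: 102.2 − 20·log₁₀(27.5/2.9) = 102.2 − 19.54 = 82.66 dB(A).
fan: 78.4 − 20·log₁₀(8.3/2.9) = 78.4 − 9.13 = 69.27 dB(A).
Σ 10^(L/10) = 1.930e+08 → L_total = 10·log₁₀(1.930e+08) = 82.86 dB(A).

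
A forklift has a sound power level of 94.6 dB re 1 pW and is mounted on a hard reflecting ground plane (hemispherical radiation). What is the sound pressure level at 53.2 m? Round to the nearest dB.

Free-field hemispherical radiation: L_p = L_w − 10·log₁₀(2π·r²), r = 53.2 m.
2π·r² = 1.778e+04 m², 10·log₁₀ of that is 42.500 dB.
L_p = 94.6 − 42.500 = 52.10 dB.

52 dB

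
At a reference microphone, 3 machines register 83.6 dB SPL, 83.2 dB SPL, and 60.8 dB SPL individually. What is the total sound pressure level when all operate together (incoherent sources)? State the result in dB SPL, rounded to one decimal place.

For uncorrelated sources the intensities add, so convert each level to linear form, sum, and take 10·log₁₀ of the total.
Σ 10^(L/10) = 10^(83.6/10) + 10^(83.2/10) + 10^(60.8/10) = 4.392e+08.
L_total = 10·log₁₀(4.392e+08) = 86.43 dB SPL.

86.4 dB SPL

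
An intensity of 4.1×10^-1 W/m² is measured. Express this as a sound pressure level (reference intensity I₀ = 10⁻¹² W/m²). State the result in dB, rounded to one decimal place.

I/I₀ = 4.1×10^-1/10⁻¹² = 4.1×10^11, and L = 10·log₁₀(I/I₀).
L = 10·(0.6128 + 11) = 116.13 dB.

116.1 dB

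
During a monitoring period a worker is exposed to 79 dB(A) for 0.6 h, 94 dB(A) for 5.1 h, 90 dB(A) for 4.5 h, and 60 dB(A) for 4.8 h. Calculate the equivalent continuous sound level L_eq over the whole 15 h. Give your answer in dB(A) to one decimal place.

90.6 dB(A)

The energy average is taken in the linear domain: L_eq = 10·log₁₀[(Σ tᵢ·10^(Lᵢ/10))/T], T = 15 h.
Σ tᵢ·10^(Lᵢ/10) = 0.6·10^(79/10) + 5.1·10^(94/10) + 4.5·10^(90/10) + 4.8·10^(60/10) = 1.736e+10.
L_eq = 10·log₁₀(1.736e+10/15) = 90.64 dB(A).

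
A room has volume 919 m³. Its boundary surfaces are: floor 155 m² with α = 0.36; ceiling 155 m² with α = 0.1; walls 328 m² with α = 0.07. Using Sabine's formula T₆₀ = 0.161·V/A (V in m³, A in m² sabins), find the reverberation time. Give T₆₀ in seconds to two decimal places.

Summing Sᵢαᵢ: 155·0.36 + 155·0.1 + 328·0.07 = 94.26 m².
T₆₀ = 0.161·V/A = 0.161·919/94.26 = 1.570 s.

1.57 s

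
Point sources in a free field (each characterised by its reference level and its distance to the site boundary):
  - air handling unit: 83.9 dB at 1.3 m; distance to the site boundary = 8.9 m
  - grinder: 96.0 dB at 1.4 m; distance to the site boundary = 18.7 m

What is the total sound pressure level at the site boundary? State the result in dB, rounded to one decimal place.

74.4 dB

Propagate each source to the receiver with L = L_ref − 20·log₁₀(r/r_ref), then add intensities.
air handling unit: 83.9 − 20·log₁₀(8.9/1.3) = 83.9 − 16.71 = 67.19 dB.
grinder: 96.0 − 20·log₁₀(18.7/1.4) = 96.0 − 22.51 = 73.49 dB.
Σ 10^(L/10) = 2.755e+07 → L_total = 10·log₁₀(2.755e+07) = 74.40 dB.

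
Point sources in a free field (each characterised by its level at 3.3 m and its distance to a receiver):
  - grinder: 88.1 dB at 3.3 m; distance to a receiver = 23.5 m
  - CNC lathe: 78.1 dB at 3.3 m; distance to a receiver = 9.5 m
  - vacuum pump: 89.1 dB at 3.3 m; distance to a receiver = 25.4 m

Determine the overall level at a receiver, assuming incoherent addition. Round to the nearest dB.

First find each source's level at the receiver (point-source: −20·log₁₀(r/r_ref)), then combine on an intensity basis.
grinder: 88.1 − 20·log₁₀(23.5/3.3) = 88.1 − 17.05 = 71.05 dB.
CNC lathe: 78.1 − 20·log₁₀(9.5/3.3) = 78.1 − 9.18 = 68.92 dB.
vacuum pump: 89.1 − 20·log₁₀(25.4/3.3) = 89.1 − 17.73 = 71.37 dB.
Σ 10^(L/10) = 3.424e+07 → L_total = 10·log₁₀(3.424e+07) = 75.35 dB.

75 dB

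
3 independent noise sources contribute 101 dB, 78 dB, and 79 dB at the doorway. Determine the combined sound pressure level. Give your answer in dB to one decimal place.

101.0 dB

Incoherent sources combine by intensity addition: L_total = 10·log₁₀(Σ 10^(L_i/10)).
Σ 10^(L/10) = 10^(101/10) + 10^(78/10) + 10^(79/10) = 1.273e+10.
L_total = 10·log₁₀(1.273e+10) = 101.05 dB.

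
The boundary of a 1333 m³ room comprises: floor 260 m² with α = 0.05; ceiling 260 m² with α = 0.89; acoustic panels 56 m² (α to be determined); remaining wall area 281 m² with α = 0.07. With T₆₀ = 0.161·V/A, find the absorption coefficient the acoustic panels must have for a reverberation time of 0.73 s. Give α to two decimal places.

Required total absorption A = 0.161·1333/0.73 = 293.99 m².
Absorption from the other surfaces = 260·0.05 + 260·0.89 + 281·0.07 = 264.07 m², so the acoustic panels must supply 29.92 m² over 56 m².
α = 29.92/56 = 0.534.

0.53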